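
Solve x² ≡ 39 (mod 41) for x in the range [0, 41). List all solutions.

11, 30

41 ≡ 1 (mod 4), so we find a root by search.
Trying successive values, 11² = 121 ≡ 39 (mod 41). The other root is 41 − 11 = 30.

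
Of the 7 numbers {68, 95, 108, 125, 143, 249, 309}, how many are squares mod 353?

2

(68/353) = +1 → QR.
(95/353) = -1 → non-residue.
(108/353) = -1 → non-residue.
(125/353) = -1 → non-residue.
(143/353) = -1 → non-residue.
(249/353) = -1 → non-residue.
(309/353) = +1 → QR.
Total quadratic residues among the 7: 2.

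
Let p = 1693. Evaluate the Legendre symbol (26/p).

Pull out 2: since 1693 ≡ 5 (mod 8), (2/1693) = -1.
Reciprocity: 13 ≡ 1 and 1693 ≡ 1 (mod 4), so (13/1693) = +(1693/13).
Reduce top mod 13: now compute (3/13).
Reciprocity: 3 ≡ 3 and 13 ≡ 1 (mod 4), so (3/13) = +(13/3).
Reduce top mod 3: now compute (1/3).
Reached (1/3) = 1. Collecting the sign flips along the way, the symbol is -1.

-1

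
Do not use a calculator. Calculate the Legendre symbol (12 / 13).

Euler's criterion: (12/13) ≡ 12^6 (mod 13).
12^2 ≡ 1 (mod 13)
12^4 ≡ 1 (mod 13)
12^6 = 12^(4+2) ≡ 1 (mod 13).
Result is 1, so (12/13) = 1.

1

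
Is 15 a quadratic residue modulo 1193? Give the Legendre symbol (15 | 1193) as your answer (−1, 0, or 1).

Euler's criterion: (15/1193) ≡ 15^596 (mod 1193).
15^2 ≡ 225 (mod 1193)
15^4 ≡ 519 (mod 1193)
15^8 ≡ 936 (mod 1193)
15^16 ≡ 434 (mod 1193)
15^32 ≡ 1055 (mod 1193)
15^64 ≡ 1149 (mod 1193)
15^128 ≡ 743 (mod 1193)
15^256 ≡ 883 (mod 1193)
15^512 ≡ 660 (mod 1193)
15^596 = 15^(512+64+16+4) ≡ 1 (mod 1193).
Result is 1, so (15/1193) = 1.

1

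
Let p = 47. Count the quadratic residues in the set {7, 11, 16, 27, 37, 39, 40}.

(7/47) = +1 → QR.
(11/47) = -1 → non-residue.
(16/47) = +1 → QR.
(27/47) = +1 → QR.
(37/47) = +1 → QR.
(39/47) = -1 → non-residue.
(40/47) = -1 → non-residue.
Total quadratic residues among the 7: 4.

4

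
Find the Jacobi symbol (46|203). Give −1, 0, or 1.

-1

Pull out 2: since 203 ≡ 3 (mod 8), (2/203) = -1.
Reciprocity: 23 ≡ 3 and 203 ≡ 3 (mod 4), so (23/203) = −(203/23).
Reduce top mod 23: now compute (19/23).
Reciprocity: 19 ≡ 3 and 23 ≡ 3 (mod 4), so (19/23) = −(23/19).
Reduce top mod 19: now compute (4/19).
Pull out 2^2: since 19 ≡ 3 (mod 8), (2/19) = -1, so (2/19)^2 = +1.
Reached (1/19) = 1. Collecting the sign flips along the way, the symbol is -1.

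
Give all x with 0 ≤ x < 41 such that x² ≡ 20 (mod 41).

41 ≡ 1 (mod 4), so we find a root by search.
Trying successive values, 15² = 225 ≡ 20 (mod 41). The other root is 41 − 15 = 26.

15, 26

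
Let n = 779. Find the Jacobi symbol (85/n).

Reciprocity: 85 ≡ 1 and 779 ≡ 3 (mod 4), so (85/779) = +(779/85).
Reduce top mod 85: now compute (14/85).
Pull out 2: since 85 ≡ 5 (mod 8), (2/85) = -1.
Reciprocity: 7 ≡ 3 and 85 ≡ 1 (mod 4), so (7/85) = +(85/7).
Reduce top mod 7: now compute (1/7).
Reached (1/7) = 1. Collecting the sign flips along the way, the symbol is -1.

-1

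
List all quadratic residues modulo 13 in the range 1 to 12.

Square k = 1,…,6 (k and 13−k give the same square):
1²=1, 2²=4, 3²=9, 4²≡3, 5²≡12, 6²≡10 (mod 13).
So the quadratic residues mod 13 are {1, 3, 4, 9, 10, 12}.

1, 3, 4, 9, 10, 12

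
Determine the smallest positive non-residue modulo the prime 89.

(2/89) = +1, so 2 is a residue.
(3/89) = −1, so 3 is the smallest positive non-residue mod 89.

3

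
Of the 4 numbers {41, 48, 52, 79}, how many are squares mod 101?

(41/101) = -1 → non-residue.
(48/101) = -1 → non-residue.
(52/101) = +1 → QR.
(79/101) = +1 → QR.
Total quadratic residues among the 4: 2.

2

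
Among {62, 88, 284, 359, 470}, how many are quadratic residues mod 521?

5

(62/521) = +1 → QR.
(88/521) = +1 → QR.
(284/521) = +1 → QR.
(359/521) = +1 → QR.
(470/521) = +1 → QR.
Total quadratic residues among the 5: 5.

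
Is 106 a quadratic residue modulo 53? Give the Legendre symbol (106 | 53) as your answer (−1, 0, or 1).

0

First reduce: 106 ≡ 0 (mod 53).
Top reduces to 0: gcd > 1, so the symbol is 0.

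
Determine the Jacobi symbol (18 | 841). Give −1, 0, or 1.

1

Pull out 2: since 841 ≡ 1 (mod 8), (2/841) = +1.
Reciprocity: 9 ≡ 1 and 841 ≡ 1 (mod 4), so (9/841) = +(841/9).
Reduce top mod 9: now compute (4/9).
Pull out 2^2: since 9 ≡ 1 (mod 8), (2/9) = +1, so (2/9)^2 = +1.
Reached (1/9) = 1. Collecting the sign flips along the way, the symbol is +1.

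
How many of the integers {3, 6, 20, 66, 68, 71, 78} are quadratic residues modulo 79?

(3/79) = -1 → non-residue.
(6/79) = -1 → non-residue.
(20/79) = +1 → QR.
(66/79) = -1 → non-residue.
(68/79) = -1 → non-residue.
(71/79) = -1 → non-residue.
(78/79) = -1 → non-residue.
Total quadratic residues among the 7: 1.

1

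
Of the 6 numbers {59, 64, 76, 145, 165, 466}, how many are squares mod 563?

5

(59/563) = +1 → QR.
(64/563) = +1 → QR.
(76/563) = +1 → QR.
(145/563) = +1 → QR.
(165/563) = -1 → non-residue.
(466/563) = +1 → QR.
Total quadratic residues among the 6: 5.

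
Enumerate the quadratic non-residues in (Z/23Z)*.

5, 7, 10, 11, 14, 15, 17, 19, 20, 21, 22

Square k = 1,…,11 (k and 23−k give the same square):
1²=1, 2²=4, 3²=9, 4²=16, 5²≡2, 6²≡13, 7²≡3, 8²≡18, 9²≡12, 10²≡8, 11²≡6 (mod 23).
The residues are {1, 2, 3, 4, 6, 8, 9, 12, 13, 16, 18}; the non-residues are the remaining 11 nonzero classes.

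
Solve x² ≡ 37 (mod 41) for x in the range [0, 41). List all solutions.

41 ≡ 1 (mod 4), so we find a root by search.
Trying successive values, 18² = 324 ≡ 37 (mod 41). The other root is 41 − 18 = 23.

18, 23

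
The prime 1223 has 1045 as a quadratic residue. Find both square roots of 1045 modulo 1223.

Since 1223 ≡ 3 (mod 4), a square root of 1045 is 1045^((1223+1)/4) = 1045^306 mod 1223.
Repeated squaring: 1045^2≡1109, 1045^4≡766, 1045^8≡939, 1045^16≡1161, 1045^32≡175, 1045^64≡50, 1045^128≡54, 1045^256≡470 (mod 1223).
1045^306 = 1045^(256+32+16+2) ≡ 957 (mod 1223).
Check: 957² = 915849 ≡ 1045 (mod 1223). The two roots are 266 and 957.

266, 957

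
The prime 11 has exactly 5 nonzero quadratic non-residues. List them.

Square k = 1,…,5 (k and 11−k give the same square):
1²=1, 2²=4, 3²=9, 4²≡5, 5²≡3 (mod 11).
The residues are {1, 3, 4, 5, 9}; the non-residues are the remaining 5 nonzero classes.

2, 6, 7, 8, 10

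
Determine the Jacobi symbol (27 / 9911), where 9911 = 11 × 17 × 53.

1

Reciprocity: 27 ≡ 3 and 9911 ≡ 3 (mod 4), so (27/9911) = −(9911/27).
Reduce top mod 27: now compute (2/27).
Pull out 2: since 27 ≡ 3 (mod 8), (2/27) = -1.
Reached (1/27) = 1. Collecting the sign flips along the way, the symbol is +1.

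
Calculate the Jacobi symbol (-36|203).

First reduce: -36 ≡ 167 (mod 203).
Reciprocity: 167 ≡ 3 and 203 ≡ 3 (mod 4), so (167/203) = −(203/167).
Reduce top mod 167: now compute (36/167).
Pull out 2^2: since 167 ≡ 7 (mod 8), (2/167) = +1, so (2/167)^2 = +1.
Reciprocity: 9 ≡ 1 and 167 ≡ 3 (mod 4), so (9/167) = +(167/9).
Reduce top mod 9: now compute (5/9).
Reciprocity: 5 ≡ 1 and 9 ≡ 1 (mod 4), so (5/9) = +(9/5).
Reduce top mod 5: now compute (4/5).
Pull out 2^2: since 5 ≡ 5 (mod 8), (2/5) = -1, so (2/5)^2 = +1.
Reached (1/5) = 1. Collecting the sign flips along the way, the symbol is -1.

-1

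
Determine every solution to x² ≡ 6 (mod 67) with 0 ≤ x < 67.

Since 67 ≡ 3 (mod 4), a square root of 6 is 6^((67+1)/4) = 6^17 mod 67.
Repeated squaring: 6^2≡36, 6^4≡23, 6^8≡60, 6^16≡49 (mod 67).
6^17 = 6^(16+1) ≡ 26 (mod 67).
Check: 26² = 676 ≡ 6 (mod 67). The two roots are 26 and 41.

26, 41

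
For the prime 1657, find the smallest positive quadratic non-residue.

5

(2/1657) = +1, so 2 is a residue.
(3/1657) = +1, so 3 is a residue.
(4/1657) = +1, so 4 is a residue.
(5/1657) = −1, so 5 is the smallest positive non-residue mod 1657.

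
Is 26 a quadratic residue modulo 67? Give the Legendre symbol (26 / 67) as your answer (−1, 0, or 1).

Pull out 2: since 67 ≡ 3 (mod 8), (2/67) = -1.
Reciprocity: 13 ≡ 1 and 67 ≡ 3 (mod 4), so (13/67) = +(67/13).
Reduce top mod 13: now compute (2/13).
Pull out 2: since 13 ≡ 5 (mod 8), (2/13) = -1.
Reached (1/13) = 1. Collecting the sign flips along the way, the symbol is +1.

1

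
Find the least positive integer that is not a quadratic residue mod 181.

(2/181) = −1, so 2 is the smallest positive non-residue mod 181.

2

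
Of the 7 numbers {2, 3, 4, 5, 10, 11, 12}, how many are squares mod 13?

(2/13) = -1 → non-residue.
(3/13) = +1 → QR.
(4/13) = +1 → QR.
(5/13) = -1 → non-residue.
(10/13) = +1 → QR.
(11/13) = -1 → non-residue.
(12/13) = +1 → QR.
Total quadratic residues among the 7: 4.

4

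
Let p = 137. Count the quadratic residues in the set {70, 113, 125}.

(70/137) = -1 → non-residue.
(113/137) = -1 → non-residue.
(125/137) = -1 → non-residue.
Total quadratic residues among the 3: 0.

0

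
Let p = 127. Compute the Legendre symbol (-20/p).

1

First reduce: -20 ≡ 107 (mod 127).
Reciprocity: 107 ≡ 3 and 127 ≡ 3 (mod 4), so (107/127) = −(127/107).
Reduce top mod 107: now compute (20/107).
Pull out 2^2: since 107 ≡ 3 (mod 8), (2/107) = -1, so (2/107)^2 = +1.
Reciprocity: 5 ≡ 1 and 107 ≡ 3 (mod 4), so (5/107) = +(107/5).
Reduce top mod 5: now compute (2/5).
Pull out 2: since 5 ≡ 5 (mod 8), (2/5) = -1.
Reached (1/5) = 1. Collecting the sign flips along the way, the symbol is +1.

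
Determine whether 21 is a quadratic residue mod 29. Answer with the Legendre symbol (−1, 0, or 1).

Reciprocity: 21 ≡ 1 and 29 ≡ 1 (mod 4), so (21/29) = +(29/21).
Reduce top mod 21: now compute (8/21).
Pull out 2^3: since 21 ≡ 5 (mod 8), (2/21) = -1, so (2/21)^3 = -1.
Reached (1/21) = 1. Collecting the sign flips along the way, the symbol is -1.

-1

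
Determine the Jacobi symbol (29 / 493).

0

Reciprocity: 29 ≡ 1 and 493 ≡ 1 (mod 4), so (29/493) = +(493/29).
Reduce top mod 29: now compute (0/29).
Top reduces to 0: gcd > 1, so the symbol is 0.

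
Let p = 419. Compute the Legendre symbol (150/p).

Pull out 2: since 419 ≡ 3 (mod 8), (2/419) = -1.
Reciprocity: 75 ≡ 3 and 419 ≡ 3 (mod 4), so (75/419) = −(419/75).
Reduce top mod 75: now compute (44/75).
Pull out 2^2: since 75 ≡ 3 (mod 8), (2/75) = -1, so (2/75)^2 = +1.
Reciprocity: 11 ≡ 3 and 75 ≡ 3 (mod 4), so (11/75) = −(75/11).
Reduce top mod 11: now compute (9/11).
Reciprocity: 9 ≡ 1 and 11 ≡ 3 (mod 4), so (9/11) = +(11/9).
Reduce top mod 9: now compute (2/9).
Pull out 2: since 9 ≡ 1 (mod 8), (2/9) = +1.
Reached (1/9) = 1. Collecting the sign flips along the way, the symbol is -1.

-1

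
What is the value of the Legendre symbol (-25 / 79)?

Euler's criterion: (-25/79) ≡ 54^39 (mod 79).
54^2 ≡ 72 (mod 79)
54^4 ≡ 49 (mod 79)
54^8 ≡ 31 (mod 79)
54^16 ≡ 13 (mod 79)
54^32 ≡ 11 (mod 79)
54^39 = 54^(32+4+2+1) ≡ 78 (mod 79).
Result is 78 ≡ −1, so (-25/79) = −1.

-1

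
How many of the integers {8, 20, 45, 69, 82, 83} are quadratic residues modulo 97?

1

(8/97) = +1 → QR.
(20/97) = -1 → non-residue.
(45/97) = -1 → non-residue.
(69/97) = -1 → non-residue.
(82/97) = -1 → non-residue.
(83/97) = -1 → non-residue.
Total quadratic residues among the 6: 1.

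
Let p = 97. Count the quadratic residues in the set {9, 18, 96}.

3

(9/97) = +1 → QR.
(18/97) = +1 → QR.
(96/97) = +1 → QR.
Total quadratic residues among the 3: 3.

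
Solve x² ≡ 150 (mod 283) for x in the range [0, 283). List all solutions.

85, 198

Since 283 ≡ 3 (mod 4), a square root of 150 is 150^((283+1)/4) = 150^71 mod 283.
Repeated squaring: 150^2≡143, 150^4≡73, 150^8≡235, 150^16≡40, 150^32≡185, 150^64≡265 (mod 283).
150^71 = 150^(64+4+2+1) ≡ 85 (mod 283).
Check: 85² = 7225 ≡ 150 (mod 283). The two roots are 85 and 198.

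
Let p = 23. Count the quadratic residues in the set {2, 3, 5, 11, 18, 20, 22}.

(2/23) = +1 → QR.
(3/23) = +1 → QR.
(5/23) = -1 → non-residue.
(11/23) = -1 → non-residue.
(18/23) = +1 → QR.
(20/23) = -1 → non-residue.
(22/23) = -1 → non-residue.
Total quadratic residues among the 7: 3.

3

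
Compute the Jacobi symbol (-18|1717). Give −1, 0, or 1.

First reduce: -18 ≡ 1699 (mod 1717).
Reciprocity: 1699 ≡ 3 and 1717 ≡ 1 (mod 4), so (1699/1717) = +(1717/1699).
Reduce top mod 1699: now compute (18/1699).
Pull out 2: since 1699 ≡ 3 (mod 8), (2/1699) = -1.
Reciprocity: 9 ≡ 1 and 1699 ≡ 3 (mod 4), so (9/1699) = +(1699/9).
Reduce top mod 9: now compute (7/9).
Reciprocity: 7 ≡ 3 and 9 ≡ 1 (mod 4), so (7/9) = +(9/7).
Reduce top mod 7: now compute (2/7).
Pull out 2: since 7 ≡ 7 (mod 8), (2/7) = +1.
Reached (1/7) = 1. Collecting the sign flips along the way, the symbol is -1.

-1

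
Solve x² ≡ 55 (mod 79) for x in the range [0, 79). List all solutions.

Since 79 ≡ 3 (mod 4), a square root of 55 is 55^((79+1)/4) = 55^20 mod 79.
Repeated squaring: 55^2≡23, 55^4≡55, 55^8≡23, 55^16≡55 (mod 79).
55^20 = 55^(16+4) ≡ 23 (mod 79).
Check: 23² = 529 ≡ 55 (mod 79). The two roots are 23 and 56.

23, 56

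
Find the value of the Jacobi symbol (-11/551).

First reduce: -11 ≡ 540 (mod 551).
Pull out 2^2: since 551 ≡ 7 (mod 8), (2/551) = +1, so (2/551)^2 = +1.
Reciprocity: 135 ≡ 3 and 551 ≡ 3 (mod 4), so (135/551) = −(551/135).
Reduce top mod 135: now compute (11/135).
Reciprocity: 11 ≡ 3 and 135 ≡ 3 (mod 4), so (11/135) = −(135/11).
Reduce top mod 11: now compute (3/11).
Reciprocity: 3 ≡ 3 and 11 ≡ 3 (mod 4), so (3/11) = −(11/3).
Reduce top mod 3: now compute (2/3).
Pull out 2: since 3 ≡ 3 (mod 8), (2/3) = -1.
Reached (1/3) = 1. Collecting the sign flips along the way, the symbol is +1.

1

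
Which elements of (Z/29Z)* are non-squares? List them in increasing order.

2 3 8 10 11 12 14 15 17 18 19 21 26 27

Square k = 1,…,14 (k and 29−k give the same square):
1²=1, 2²=4, 3²=9, 4²=16, 5²=25, 6²≡7, 7²≡20, 8²≡6, 9²≡23, 10²≡13, 11²≡5, 12²≡28, 13²≡24, 14²≡22 (mod 29).
The residues are {1, 4, 5, 6, 7, 9, 13, 16, 20, 22, 23, 24, 25, 28}; the non-residues are the remaining 14 nonzero classes.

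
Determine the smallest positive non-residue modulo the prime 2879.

7

(2/2879) = +1, so 2 is a residue.
(3/2879) = +1, so 3 is a residue.
(4/2879) = +1, so 4 is a residue.
(5/2879) = +1, so 5 is a residue.
(6/2879) = +1, so 6 is a residue.
(7/2879) = −1, so 7 is the smallest positive non-residue mod 2879.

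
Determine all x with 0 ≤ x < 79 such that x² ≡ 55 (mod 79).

23, 56

Since 79 ≡ 3 (mod 4), a square root of 55 is 55^((79+1)/4) = 55^20 mod 79.
Repeated squaring: 55^2≡23, 55^4≡55, 55^8≡23, 55^16≡55 (mod 79).
55^20 = 55^(16+4) ≡ 23 (mod 79).
Check: 23² = 529 ≡ 55 (mod 79). The two roots are 23 and 56.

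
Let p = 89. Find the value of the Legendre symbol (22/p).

Pull out 2: since 89 ≡ 1 (mod 8), (2/89) = +1.
Reciprocity: 11 ≡ 3 and 89 ≡ 1 (mod 4), so (11/89) = +(89/11).
Reduce top mod 11: now compute (1/11).
Reached (1/11) = 1. Collecting the sign flips along the way, the symbol is +1.

1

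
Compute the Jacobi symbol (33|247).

1

Reciprocity: 33 ≡ 1 and 247 ≡ 3 (mod 4), so (33/247) = +(247/33).
Reduce top mod 33: now compute (16/33).
Pull out 2^4: since 33 ≡ 1 (mod 8), (2/33) = +1, so (2/33)^4 = +1.
Reached (1/33) = 1. Collecting the sign flips along the way, the symbol is +1.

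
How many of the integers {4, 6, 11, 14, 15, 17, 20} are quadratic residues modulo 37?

2

(4/37) = +1 → QR.
(6/37) = -1 → non-residue.
(11/37) = +1 → QR.
(14/37) = -1 → non-residue.
(15/37) = -1 → non-residue.
(17/37) = -1 → non-residue.
(20/37) = -1 → non-residue.
Total quadratic residues among the 7: 2.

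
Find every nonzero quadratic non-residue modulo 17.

3 5 6 7 10 11 12 14

Square k = 1,…,8 (k and 17−k give the same square):
1²=1, 2²=4, 3²=9, 4²=16, 5²≡8, 6²≡2, 7²≡15, 8²≡13 (mod 17).
The residues are {1, 2, 4, 8, 9, 13, 15, 16}; the non-residues are the remaining 8 nonzero classes.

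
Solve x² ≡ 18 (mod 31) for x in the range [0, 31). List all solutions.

7, 24

Since 31 ≡ 3 (mod 4), a square root of 18 is 18^((31+1)/4) = 18^8 mod 31.
Repeated squaring: 18^2≡14, 18^4≡10, 18^8≡7 (mod 31).
18^8 = 18^(8) ≡ 7 (mod 31).
Check: 7² = 49 ≡ 18 (mod 31). The two roots are 7 and 24.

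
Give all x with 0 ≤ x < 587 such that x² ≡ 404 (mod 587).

237, 350

Since 587 ≡ 3 (mod 4), a square root of 404 is 404^((587+1)/4) = 404^147 mod 587.
Repeated squaring: 404^2≡30, 404^4≡313, 404^8≡527, 404^16≡78, 404^32≡214, 404^64≡10, 404^128≡100 (mod 587).
404^147 = 404^(128+16+2+1) ≡ 237 (mod 587).
Check: 237² = 56169 ≡ 404 (mod 587). The two roots are 237 and 350.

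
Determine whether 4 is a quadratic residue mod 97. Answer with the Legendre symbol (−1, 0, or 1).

Pull out 2^2: since 97 ≡ 1 (mod 8), (2/97) = +1, so (2/97)^2 = +1.
Reached (1/97) = 1. Collecting the sign flips along the way, the symbol is +1.

1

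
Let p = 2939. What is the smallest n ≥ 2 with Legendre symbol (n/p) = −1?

(2/2939) = −1, so 2 is the smallest positive non-residue mod 2939.

2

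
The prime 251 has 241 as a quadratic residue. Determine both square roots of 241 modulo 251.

50, 201

Since 251 ≡ 3 (mod 4), a square root of 241 is 241^((251+1)/4) = 241^63 mod 251.
Repeated squaring: 241^2≡100, 241^4≡211, 241^8≡94, 241^16≡51, 241^32≡91 (mod 251).
241^63 = 241^(32+16+8+4+2+1) ≡ 201 (mod 251).
Check: 201² = 40401 ≡ 241 (mod 251). The two roots are 50 and 201.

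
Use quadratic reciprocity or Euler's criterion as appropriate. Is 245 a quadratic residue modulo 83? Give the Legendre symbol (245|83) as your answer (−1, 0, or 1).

-1

First reduce: 245 ≡ 79 (mod 83).
Reciprocity: 79 ≡ 3 and 83 ≡ 3 (mod 4), so (79/83) = −(83/79).
Reduce top mod 79: now compute (4/79).
Pull out 2^2: since 79 ≡ 7 (mod 8), (2/79) = +1, so (2/79)^2 = +1.
Reached (1/79) = 1. Collecting the sign flips along the way, the symbol is -1.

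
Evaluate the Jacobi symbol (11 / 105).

-1

Reciprocity: 11 ≡ 3 and 105 ≡ 1 (mod 4), so (11/105) = +(105/11).
Reduce top mod 11: now compute (6/11).
Pull out 2: since 11 ≡ 3 (mod 8), (2/11) = -1.
Reciprocity: 3 ≡ 3 and 11 ≡ 3 (mod 4), so (3/11) = −(11/3).
Reduce top mod 3: now compute (2/3).
Pull out 2: since 3 ≡ 3 (mod 8), (2/3) = -1.
Reached (1/3) = 1. Collecting the sign flips along the way, the symbol is -1.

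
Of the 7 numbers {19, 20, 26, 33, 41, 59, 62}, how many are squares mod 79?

(19/79) = +1 → QR.
(20/79) = +1 → QR.
(26/79) = +1 → QR.
(33/79) = -1 → non-residue.
(41/79) = -1 → non-residue.
(59/79) = -1 → non-residue.
(62/79) = +1 → QR.
Total quadratic residues among the 7: 4.

4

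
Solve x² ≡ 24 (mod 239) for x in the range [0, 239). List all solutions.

Since 239 ≡ 3 (mod 4), a square root of 24 is 24^((239+1)/4) = 24^60 mod 239.
Repeated squaring: 24^2≡98, 24^4≡44, 24^8≡24, 24^16≡98, 24^32≡44 (mod 239).
24^60 = 24^(32+16+8+4) ≡ 44 (mod 239).
Check: 44² = 1936 ≡ 24 (mod 239). The two roots are 44 and 195.

44, 195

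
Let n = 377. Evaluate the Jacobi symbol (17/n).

-1

Reciprocity: 17 ≡ 1 and 377 ≡ 1 (mod 4), so (17/377) = +(377/17).
Reduce top mod 17: now compute (3/17).
Reciprocity: 3 ≡ 3 and 17 ≡ 1 (mod 4), so (3/17) = +(17/3).
Reduce top mod 3: now compute (2/3).
Pull out 2: since 3 ≡ 3 (mod 8), (2/3) = -1.
Reached (1/3) = 1. Collecting the sign flips along the way, the symbol is -1.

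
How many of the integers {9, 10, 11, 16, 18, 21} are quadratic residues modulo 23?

(9/23) = +1 → QR.
(10/23) = -1 → non-residue.
(11/23) = -1 → non-residue.
(16/23) = +1 → QR.
(18/23) = +1 → QR.
(21/23) = -1 → non-residue.
Total quadratic residues among the 6: 3.

3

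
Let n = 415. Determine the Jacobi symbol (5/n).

Reciprocity: 5 ≡ 1 and 415 ≡ 3 (mod 4), so (5/415) = +(415/5).
Reduce top mod 5: now compute (0/5).
Top reduces to 0: gcd > 1, so the symbol is 0.

0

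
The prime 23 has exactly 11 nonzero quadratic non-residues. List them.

Square k = 1,…,11 (k and 23−k give the same square):
1²=1, 2²=4, 3²=9, 4²=16, 5²≡2, 6²≡13, 7²≡3, 8²≡18, 9²≡12, 10²≡8, 11²≡6 (mod 23).
The residues are {1, 2, 3, 4, 6, 8, 9, 12, 13, 16, 18}; the non-residues are the remaining 11 nonzero classes.

5 7 10 11 14 15 17 19 20 21 22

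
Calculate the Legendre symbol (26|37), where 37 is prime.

1

Pull out 2: since 37 ≡ 5 (mod 8), (2/37) = -1.
Reciprocity: 13 ≡ 1 and 37 ≡ 1 (mod 4), so (13/37) = +(37/13).
Reduce top mod 13: now compute (11/13).
Reciprocity: 11 ≡ 3 and 13 ≡ 1 (mod 4), so (11/13) = +(13/11).
Reduce top mod 11: now compute (2/11).
Pull out 2: since 11 ≡ 3 (mod 8), (2/11) = -1.
Reached (1/11) = 1. Collecting the sign flips along the way, the symbol is +1.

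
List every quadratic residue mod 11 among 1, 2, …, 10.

Square k = 1,…,5 (k and 11−k give the same square):
1²=1, 2²=4, 3²=9, 4²≡5, 5²≡3 (mod 11).
So the quadratic residues mod 11 are {1, 3, 4, 5, 9}.

1 3 4 5 9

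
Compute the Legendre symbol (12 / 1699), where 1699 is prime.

Pull out 2^2: since 1699 ≡ 3 (mod 8), (2/1699) = -1, so (2/1699)^2 = +1.
Reciprocity: 3 ≡ 3 and 1699 ≡ 3 (mod 4), so (3/1699) = −(1699/3).
Reduce top mod 3: now compute (1/3).
Reached (1/3) = 1. Collecting the sign flips along the way, the symbol is -1.

-1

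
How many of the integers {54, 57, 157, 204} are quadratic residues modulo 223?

0

(54/223) = -1 → non-residue.
(57/223) = -1 → non-residue.
(157/223) = -1 → non-residue.
(204/223) = -1 → non-residue.
Total quadratic residues among the 4: 0.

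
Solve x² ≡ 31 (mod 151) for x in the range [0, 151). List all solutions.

22, 129

Since 151 ≡ 3 (mod 4), a square root of 31 is 31^((151+1)/4) = 31^38 mod 151.
Repeated squaring: 31^2≡55, 31^4≡5, 31^8≡25, 31^16≡21, 31^32≡139 (mod 151).
31^38 = 31^(32+4+2) ≡ 22 (mod 151).
Check: 22² = 484 ≡ 31 (mod 151). The two roots are 22 and 129.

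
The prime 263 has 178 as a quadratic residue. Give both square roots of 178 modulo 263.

21, 242

Since 263 ≡ 3 (mod 4), a square root of 178 is 178^((263+1)/4) = 178^66 mod 263.
Repeated squaring: 178^2≡124, 178^4≡122, 178^8≡156, 178^16≡140, 178^32≡138, 178^64≡108 (mod 263).
178^66 = 178^(64+2) ≡ 242 (mod 263).
Check: 242² = 58564 ≡ 178 (mod 263). The two roots are 21 and 242.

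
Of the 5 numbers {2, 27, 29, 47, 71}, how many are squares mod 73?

3

(2/73) = +1 → QR.
(27/73) = +1 → QR.
(29/73) = -1 → non-residue.
(47/73) = -1 → non-residue.
(71/73) = +1 → QR.
Total quadratic residues among the 5: 3.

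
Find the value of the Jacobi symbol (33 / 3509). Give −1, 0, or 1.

Reciprocity: 33 ≡ 1 and 3509 ≡ 1 (mod 4), so (33/3509) = +(3509/33).
Reduce top mod 33: now compute (11/33).
Reciprocity: 11 ≡ 3 and 33 ≡ 1 (mod 4), so (11/33) = +(33/11).
Reduce top mod 11: now compute (0/11).
Top reduces to 0: gcd > 1, so the symbol is 0.

0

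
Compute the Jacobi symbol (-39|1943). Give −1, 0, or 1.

First reduce: -39 ≡ 1904 (mod 1943).
Pull out 2^4: since 1943 ≡ 7 (mod 8), (2/1943) = +1, so (2/1943)^4 = +1.
Reciprocity: 119 ≡ 3 and 1943 ≡ 3 (mod 4), so (119/1943) = −(1943/119).
Reduce top mod 119: now compute (39/119).
Reciprocity: 39 ≡ 3 and 119 ≡ 3 (mod 4), so (39/119) = −(119/39).
Reduce top mod 39: now compute (2/39).
Pull out 2: since 39 ≡ 7 (mod 8), (2/39) = +1.
Reached (1/39) = 1. Collecting the sign flips along the way, the symbol is +1.

1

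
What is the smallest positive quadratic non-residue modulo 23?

(2/23) = +1, so 2 is a residue.
(3/23) = +1, so 3 is a residue.
(4/23) = +1, so 4 is a residue.
(5/23) = −1, so 5 is the smallest positive non-residue mod 23.

5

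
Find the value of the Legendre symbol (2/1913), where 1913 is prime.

Pull out 2: since 1913 ≡ 1 (mod 8), (2/1913) = +1.
Reached (1/1913) = 1. Collecting the sign flips along the way, the symbol is +1.

1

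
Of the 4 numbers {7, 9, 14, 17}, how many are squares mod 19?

(7/19) = +1 → QR.
(9/19) = +1 → QR.
(14/19) = -1 → non-residue.
(17/19) = +1 → QR.
Total quadratic residues among the 4: 3.

3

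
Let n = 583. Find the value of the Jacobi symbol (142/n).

-1

Pull out 2: since 583 ≡ 7 (mod 8), (2/583) = +1.
Reciprocity: 71 ≡ 3 and 583 ≡ 3 (mod 4), so (71/583) = −(583/71).
Reduce top mod 71: now compute (15/71).
Reciprocity: 15 ≡ 3 and 71 ≡ 3 (mod 4), so (15/71) = −(71/15).
Reduce top mod 15: now compute (11/15).
Reciprocity: 11 ≡ 3 and 15 ≡ 3 (mod 4), so (11/15) = −(15/11).
Reduce top mod 11: now compute (4/11).
Pull out 2^2: since 11 ≡ 3 (mod 8), (2/11) = -1, so (2/11)^2 = +1.
Reached (1/11) = 1. Collecting the sign flips along the way, the symbol is -1.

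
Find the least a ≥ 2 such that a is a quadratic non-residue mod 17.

(2/17) = +1, so 2 is a residue.
(3/17) = −1, so 3 is the smallest positive non-residue mod 17.

3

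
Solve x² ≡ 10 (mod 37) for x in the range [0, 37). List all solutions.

37 ≡ 1 (mod 4), so we find a root by search.
Trying successive values, 11² = 121 ≡ 10 (mod 37). The other root is 37 − 11 = 26.

11, 26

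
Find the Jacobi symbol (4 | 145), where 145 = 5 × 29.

1

Pull out 2^2: since 145 ≡ 1 (mod 8), (2/145) = +1, so (2/145)^2 = +1.
Reached (1/145) = 1. Collecting the sign flips along the way, the symbol is +1.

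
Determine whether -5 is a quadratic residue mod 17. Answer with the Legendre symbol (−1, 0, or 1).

Euler's criterion: (-5/17) ≡ 12^8 (mod 17).
12^2 ≡ 8 (mod 17)
12^4 ≡ 13 (mod 17)
12^8 ≡ 16 (mod 17)
12^8 = 12^(8) ≡ 16 (mod 17).
Result is 16 ≡ −1, so (-5/17) = −1.

-1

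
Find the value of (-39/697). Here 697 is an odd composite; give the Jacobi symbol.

-1

First reduce: -39 ≡ 658 (mod 697).
Pull out 2: since 697 ≡ 1 (mod 8), (2/697) = +1.
Reciprocity: 329 ≡ 1 and 697 ≡ 1 (mod 4), so (329/697) = +(697/329).
Reduce top mod 329: now compute (39/329).
Reciprocity: 39 ≡ 3 and 329 ≡ 1 (mod 4), so (39/329) = +(329/39).
Reduce top mod 39: now compute (17/39).
Reciprocity: 17 ≡ 1 and 39 ≡ 3 (mod 4), so (17/39) = +(39/17).
Reduce top mod 17: now compute (5/17).
Reciprocity: 5 ≡ 1 and 17 ≡ 1 (mod 4), so (5/17) = +(17/5).
Reduce top mod 5: now compute (2/5).
Pull out 2: since 5 ≡ 5 (mod 8), (2/5) = -1.
Reached (1/5) = 1. Collecting the sign flips along the way, the symbol is -1.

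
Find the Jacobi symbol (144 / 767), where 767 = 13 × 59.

1

Pull out 2^4: since 767 ≡ 7 (mod 8), (2/767) = +1, so (2/767)^4 = +1.
Reciprocity: 9 ≡ 1 and 767 ≡ 3 (mod 4), so (9/767) = +(767/9).
Reduce top mod 9: now compute (2/9).
Pull out 2: since 9 ≡ 1 (mod 8), (2/9) = +1.
Reached (1/9) = 1. Collecting the sign flips along the way, the symbol is +1.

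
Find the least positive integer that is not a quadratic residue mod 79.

(2/79) = +1, so 2 is a residue.
(3/79) = −1, so 3 is the smallest positive non-residue mod 79.

3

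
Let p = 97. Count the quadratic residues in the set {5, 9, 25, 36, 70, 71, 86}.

(5/97) = -1 → non-residue.
(9/97) = +1 → QR.
(25/97) = +1 → QR.
(36/97) = +1 → QR.
(70/97) = +1 → QR.
(71/97) = -1 → non-residue.
(86/97) = +1 → QR.
Total quadratic residues among the 7: 5.

5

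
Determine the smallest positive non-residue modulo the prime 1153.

5

(2/1153) = +1, so 2 is a residue.
(3/1153) = +1, so 3 is a residue.
(4/1153) = +1, so 4 is a residue.
(5/1153) = −1, so 5 is the smallest positive non-residue mod 1153.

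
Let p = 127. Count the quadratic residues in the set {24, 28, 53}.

0

(24/127) = -1 → non-residue.
(28/127) = -1 → non-residue.
(53/127) = -1 → non-residue.
Total quadratic residues among the 3: 0.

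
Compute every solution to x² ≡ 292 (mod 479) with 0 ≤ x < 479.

Since 479 ≡ 3 (mod 4), a square root of 292 is 292^((479+1)/4) = 292^120 mod 479.
Repeated squaring: 292^2≡2, 292^4≡4, 292^8≡16, 292^16≡256, 292^32≡392, 292^64≡384 (mod 479).
292^120 = 292^(64+32+16+8) ≡ 115 (mod 479).
Check: 115² = 13225 ≡ 292 (mod 479). The two roots are 115 and 364.

115, 364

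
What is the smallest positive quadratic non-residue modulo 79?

(2/79) = +1, so 2 is a residue.
(3/79) = −1, so 3 is the smallest positive non-residue mod 79.

3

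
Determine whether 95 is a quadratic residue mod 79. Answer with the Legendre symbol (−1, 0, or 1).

1

Euler's criterion: (95/79) ≡ 16^39 (mod 79).
16^2 ≡ 19 (mod 79)
16^4 ≡ 45 (mod 79)
16^8 ≡ 50 (mod 79)
16^16 ≡ 51 (mod 79)
16^32 ≡ 73 (mod 79)
16^39 = 16^(32+4+2+1) ≡ 1 (mod 79).
Result is 1, so (95/79) = 1.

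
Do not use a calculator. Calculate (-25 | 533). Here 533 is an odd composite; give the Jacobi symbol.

First reduce: -25 ≡ 508 (mod 533).
Pull out 2^2: since 533 ≡ 5 (mod 8), (2/533) = -1, so (2/533)^2 = +1.
Reciprocity: 127 ≡ 3 and 533 ≡ 1 (mod 4), so (127/533) = +(533/127).
Reduce top mod 127: now compute (25/127).
Reciprocity: 25 ≡ 1 and 127 ≡ 3 (mod 4), so (25/127) = +(127/25).
Reduce top mod 25: now compute (2/25).
Pull out 2: since 25 ≡ 1 (mod 8), (2/25) = +1.
Reached (1/25) = 1. Collecting the sign flips along the way, the symbol is +1.

1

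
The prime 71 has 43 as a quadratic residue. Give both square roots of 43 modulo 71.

Since 71 ≡ 3 (mod 4), a square root of 43 is 43^((71+1)/4) = 43^18 mod 71.
Repeated squaring: 43^2≡3, 43^4≡9, 43^8≡10, 43^16≡29 (mod 71).
43^18 = 43^(16+2) ≡ 16 (mod 71).
Check: 16² = 256 ≡ 43 (mod 71). The two roots are 16 and 55.

16, 55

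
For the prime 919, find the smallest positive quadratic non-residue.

(2/919) = +1, so 2 is a residue.
(3/919) = −1, so 3 is the smallest positive non-residue mod 919.

3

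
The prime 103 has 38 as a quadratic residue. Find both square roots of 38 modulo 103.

48, 55

Since 103 ≡ 3 (mod 4), a square root of 38 is 38^((103+1)/4) = 38^26 mod 103.
Repeated squaring: 38^2≡2, 38^4≡4, 38^8≡16, 38^16≡50 (mod 103).
38^26 = 38^(16+8+2) ≡ 55 (mod 103).
Check: 55² = 3025 ≡ 38 (mod 103). The two roots are 48 and 55.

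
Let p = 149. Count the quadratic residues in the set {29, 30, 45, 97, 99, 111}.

(29/149) = +1 → QR.
(30/149) = +1 → QR.
(45/149) = +1 → QR.
(97/149) = -1 → non-residue.
(99/149) = -1 → non-residue.
(111/149) = -1 → non-residue.
Total quadratic residues among the 6: 3.

3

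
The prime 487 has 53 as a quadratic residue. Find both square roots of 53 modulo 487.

Since 487 ≡ 3 (mod 4), a square root of 53 is 53^((487+1)/4) = 53^122 mod 487.
Repeated squaring: 53^2≡374, 53^4≡107, 53^8≡248, 53^16≡142, 53^32≡197, 53^64≡336 (mod 487).
53^122 = 53^(64+32+16+8+2) ≡ 370 (mod 487).
Check: 370² = 136900 ≡ 53 (mod 487). The two roots are 117 and 370.

117, 370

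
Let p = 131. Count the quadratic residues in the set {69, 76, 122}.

(69/131) = -1 → non-residue.
(76/131) = -1 → non-residue.
(122/131) = -1 → non-residue.
Total quadratic residues among the 3: 0.

0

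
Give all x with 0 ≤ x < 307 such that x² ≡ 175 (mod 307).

92, 215

Since 307 ≡ 3 (mod 4), a square root of 175 is 175^((307+1)/4) = 175^77 mod 307.
Repeated squaring: 175^2≡232, 175^4≡99, 175^8≡284, 175^16≡222, 175^32≡164, 175^64≡187 (mod 307).
175^77 = 175^(64+8+4+1) ≡ 215 (mod 307).
Check: 215² = 46225 ≡ 175 (mod 307). The two roots are 92 and 215.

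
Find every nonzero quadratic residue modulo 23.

Square k = 1,…,11 (k and 23−k give the same square):
1²=1, 2²=4, 3²=9, 4²=16, 5²≡2, 6²≡13, 7²≡3, 8²≡18, 9²≡12, 10²≡8, 11²≡6 (mod 23).
So the quadratic residues mod 23 are {1, 2, 3, 4, 6, 8, 9, 12, 13, 16, 18}.

1, 2, 3, 4, 6, 8, 9, 12, 13, 16, 18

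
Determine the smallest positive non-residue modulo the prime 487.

3

(2/487) = +1, so 2 is a residue.
(3/487) = −1, so 3 is the smallest positive non-residue mod 487.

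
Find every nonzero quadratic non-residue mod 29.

Square k = 1,…,14 (k and 29−k give the same square):
1²=1, 2²=4, 3²=9, 4²=16, 5²=25, 6²≡7, 7²≡20, 8²≡6, 9²≡23, 10²≡13, 11²≡5, 12²≡28, 13²≡24, 14²≡22 (mod 29).
The residues are {1, 4, 5, 6, 7, 9, 13, 16, 20, 22, 23, 24, 25, 28}; the non-residues are the remaining 14 nonzero classes.

2,3,8,10,11,12,14,15,17,18,19,21,26,27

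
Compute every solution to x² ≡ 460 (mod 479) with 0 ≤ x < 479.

Since 479 ≡ 3 (mod 4), a square root of 460 is 460^((479+1)/4) = 460^120 mod 479.
Repeated squaring: 460^2≡361, 460^4≡33, 460^8≡131, 460^16≡396, 460^32≡183, 460^64≡438 (mod 479).
460^120 = 460^(64+32+16+8) ≡ 192 (mod 479).
Check: 192² = 36864 ≡ 460 (mod 479). The two roots are 192 and 287.

192, 287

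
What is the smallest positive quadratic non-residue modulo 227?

2

(2/227) = −1, so 2 is the smallest positive non-residue mod 227.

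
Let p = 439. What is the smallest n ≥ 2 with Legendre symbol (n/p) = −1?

3

(2/439) = +1, so 2 is a residue.
(3/439) = −1, so 3 is the smallest positive non-residue mod 439.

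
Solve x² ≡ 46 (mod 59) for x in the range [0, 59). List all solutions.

Since 59 ≡ 3 (mod 4), a square root of 46 is 46^((59+1)/4) = 46^15 mod 59.
Repeated squaring: 46^2≡51, 46^4≡5, 46^8≡25 (mod 59).
46^15 = 46^(8+4+2+1) ≡ 20 (mod 59).
Check: 20² = 400 ≡ 46 (mod 59). The two roots are 20 and 39.

20, 39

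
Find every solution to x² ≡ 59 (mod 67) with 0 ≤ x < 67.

Since 67 ≡ 3 (mod 4), a square root of 59 is 59^((67+1)/4) = 59^17 mod 67.
Repeated squaring: 59^2≡64, 59^4≡9, 59^8≡14, 59^16≡62 (mod 67).
59^17 = 59^(16+1) ≡ 40 (mod 67).
Check: 40² = 1600 ≡ 59 (mod 67). The two roots are 27 and 40.

27, 40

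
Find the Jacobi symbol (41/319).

Reciprocity: 41 ≡ 1 and 319 ≡ 3 (mod 4), so (41/319) = +(319/41).
Reduce top mod 41: now compute (32/41).
Pull out 2^5: since 41 ≡ 1 (mod 8), (2/41) = +1, so (2/41)^5 = +1.
Reached (1/41) = 1. Collecting the sign flips along the way, the symbol is +1.

1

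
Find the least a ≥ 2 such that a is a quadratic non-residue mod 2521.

11

(2/2521) = +1, so 2 is a residue.
(3/2521) = +1, so 3 is a residue.
(4/2521) = +1, so 4 is a residue.
(5/2521) = +1, so 5 is a residue.
(6/2521) = +1, so 6 is a residue.
(7/2521) = +1, so 7 is a residue.
(8/2521) = +1, so 8 is a residue.
(9/2521) = +1, so 9 is a residue.
(10/2521) = +1, so 10 is a residue.
(11/2521) = −1, so 11 is the smallest positive non-residue mod 2521.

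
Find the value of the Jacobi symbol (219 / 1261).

-1

Reciprocity: 219 ≡ 3 and 1261 ≡ 1 (mod 4), so (219/1261) = +(1261/219).
Reduce top mod 219: now compute (166/219).
Pull out 2: since 219 ≡ 3 (mod 8), (2/219) = -1.
Reciprocity: 83 ≡ 3 and 219 ≡ 3 (mod 4), so (83/219) = −(219/83).
Reduce top mod 83: now compute (53/83).
Reciprocity: 53 ≡ 1 and 83 ≡ 3 (mod 4), so (53/83) = +(83/53).
Reduce top mod 53: now compute (30/53).
Pull out 2: since 53 ≡ 5 (mod 8), (2/53) = -1.
Reciprocity: 15 ≡ 3 and 53 ≡ 1 (mod 4), so (15/53) = +(53/15).
Reduce top mod 15: now compute (8/15).
Pull out 2^3: since 15 ≡ 7 (mod 8), (2/15) = +1, so (2/15)^3 = +1.
Reached (1/15) = 1. Collecting the sign flips along the way, the symbol is -1.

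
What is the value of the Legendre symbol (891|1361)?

Reciprocity: 891 ≡ 3 and 1361 ≡ 1 (mod 4), so (891/1361) = +(1361/891).
Reduce top mod 891: now compute (470/891).
Pull out 2: since 891 ≡ 3 (mod 8), (2/891) = -1.
Reciprocity: 235 ≡ 3 and 891 ≡ 3 (mod 4), so (235/891) = −(891/235).
Reduce top mod 235: now compute (186/235).
Pull out 2: since 235 ≡ 3 (mod 8), (2/235) = -1.
Reciprocity: 93 ≡ 1 and 235 ≡ 3 (mod 4), so (93/235) = +(235/93).
Reduce top mod 93: now compute (49/93).
Reciprocity: 49 ≡ 1 and 93 ≡ 1 (mod 4), so (49/93) = +(93/49).
Reduce top mod 49: now compute (44/49).
Pull out 2^2: since 49 ≡ 1 (mod 8), (2/49) = +1, so (2/49)^2 = +1.
Reciprocity: 11 ≡ 3 and 49 ≡ 1 (mod 4), so (11/49) = +(49/11).
Reduce top mod 11: now compute (5/11).
Reciprocity: 5 ≡ 1 and 11 ≡ 3 (mod 4), so (5/11) = +(11/5).
Reduce top mod 5: now compute (1/5).
Reached (1/5) = 1. Collecting the sign flips along the way, the symbol is -1.

-1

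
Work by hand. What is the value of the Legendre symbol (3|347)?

1

Euler's criterion: (3/347) ≡ 3^173 (mod 347).
3^2 ≡ 9 (mod 347)
3^4 ≡ 81 (mod 347)
3^8 ≡ 315 (mod 347)
3^16 ≡ 330 (mod 347)
3^32 ≡ 289 (mod 347)
3^64 ≡ 241 (mod 347)
3^128 ≡ 132 (mod 347)
3^173 = 3^(128+32+8+4+1) ≡ 1 (mod 347).
Result is 1, so (3/347) = 1.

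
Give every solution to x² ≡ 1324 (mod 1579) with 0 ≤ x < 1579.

Since 1579 ≡ 3 (mod 4), a square root of 1324 is 1324^((1579+1)/4) = 1324^395 mod 1579.
Repeated squaring: 1324^2≡286, 1324^4≡1267, 1324^8≡1025, 1324^16≡590, 1324^32≡720, 1324^64≡488, 1324^128≡1294, 1324^256≡696 (mod 1579).
1324^395 = 1324^(256+128+8+2+1) ≡ 1144 (mod 1579).
Check: 1144² = 1308736 ≡ 1324 (mod 1579). The two roots are 435 and 1144.

435, 1144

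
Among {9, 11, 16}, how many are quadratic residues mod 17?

2

(9/17) = +1 → QR.
(11/17) = -1 → non-residue.
(16/17) = +1 → QR.
Total quadratic residues among the 3: 2.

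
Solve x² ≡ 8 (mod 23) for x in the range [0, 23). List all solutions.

10, 13

Since 23 ≡ 3 (mod 4), a square root of 8 is 8^((23+1)/4) = 8^6 mod 23.
Repeated squaring: 8^2≡18, 8^4≡2 (mod 23).
8^6 = 8^(4+2) ≡ 13 (mod 23).
Check: 13² = 169 ≡ 8 (mod 23). The two roots are 10 and 13.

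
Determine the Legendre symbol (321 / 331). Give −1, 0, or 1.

1

Reciprocity: 321 ≡ 1 and 331 ≡ 3 (mod 4), so (321/331) = +(331/321).
Reduce top mod 321: now compute (10/321).
Pull out 2: since 321 ≡ 1 (mod 8), (2/321) = +1.
Reciprocity: 5 ≡ 1 and 321 ≡ 1 (mod 4), so (5/321) = +(321/5).
Reduce top mod 5: now compute (1/5).
Reached (1/5) = 1. Collecting the sign flips along the way, the symbol is +1.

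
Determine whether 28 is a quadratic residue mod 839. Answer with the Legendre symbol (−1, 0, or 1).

Pull out 2^2: since 839 ≡ 7 (mod 8), (2/839) = +1, so (2/839)^2 = +1.
Reciprocity: 7 ≡ 3 and 839 ≡ 3 (mod 4), so (7/839) = −(839/7).
Reduce top mod 7: now compute (6/7).
Pull out 2: since 7 ≡ 7 (mod 8), (2/7) = +1.
Reciprocity: 3 ≡ 3 and 7 ≡ 3 (mod 4), so (3/7) = −(7/3).
Reduce top mod 3: now compute (1/3).
Reached (1/3) = 1. Collecting the sign flips along the way, the symbol is +1.

1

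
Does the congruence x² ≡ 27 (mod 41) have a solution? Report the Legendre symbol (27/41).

Euler's criterion: (27/41) ≡ 27^20 (mod 41).
27^2 ≡ 32 (mod 41)
27^4 ≡ 40 (mod 41)
27^8 ≡ 1 (mod 41)
27^16 ≡ 1 (mod 41)
27^20 = 27^(16+4) ≡ 40 (mod 41).
Result is 40 ≡ −1, so (27/41) = −1.

-1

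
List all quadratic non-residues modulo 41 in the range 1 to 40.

Square k = 1,…,20 (k and 41−k give the same square):
1²=1, 2²=4, 3²=9, 4²=16, 5²=25, 6²=36, 7²≡8, 8²≡23, 9²≡40, 10²≡18, 11²≡39, 12²≡21, 13²≡5, 14²≡32, 15²≡20, 16²≡10, 17²≡2, 18²≡37, 19²≡33, 20²≡31 (mod 41).
The residues are {1, 2, 4, 5, 8, 9, 10, 16, 18, 20, 21, 23, 25, 31, 32, 33, 36, 37, 39, 40}; the non-residues are the remaining 20 nonzero classes.

3,6,7,11,12,13,14,15,17,19,22,24,26,27,28,29,30,34,35,38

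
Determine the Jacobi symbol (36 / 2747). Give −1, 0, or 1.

Pull out 2^2: since 2747 ≡ 3 (mod 8), (2/2747) = -1, so (2/2747)^2 = +1.
Reciprocity: 9 ≡ 1 and 2747 ≡ 3 (mod 4), so (9/2747) = +(2747/9).
Reduce top mod 9: now compute (2/9).
Pull out 2: since 9 ≡ 1 (mod 8), (2/9) = +1.
Reached (1/9) = 1. Collecting the sign flips along the way, the symbol is +1.

1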